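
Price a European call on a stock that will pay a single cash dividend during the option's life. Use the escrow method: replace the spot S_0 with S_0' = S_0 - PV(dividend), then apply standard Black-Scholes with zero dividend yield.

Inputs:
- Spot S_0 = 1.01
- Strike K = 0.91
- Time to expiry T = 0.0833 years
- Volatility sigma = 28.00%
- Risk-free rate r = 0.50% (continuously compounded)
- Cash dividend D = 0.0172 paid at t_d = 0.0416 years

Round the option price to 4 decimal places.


Answer: Price = 0.0886

Derivation:
PV(D) = D * exp(-r * t_d) = 0.0172 * 0.99979202 = 0.01719642
S_0' = S_0 - PV(D) = 1.0100 - 0.01719642 = 0.99280358
d1 = (ln(S_0'/K) + (r + sigma^2/2)*T) / (sigma*sqrt(T)) = 1.12321338
d2 = d1 - sigma*sqrt(T) = 1.04240051
exp(-rT) = 0.99958359
N(d1) = 0.86932656; N(d2) = 0.85138699
C = S_0' * N(d1) - K * exp(-rT) * N(d2) = 0.99280358 * 0.86932656 - 0.9100 * 0.99958359 * 0.85138699 = 0.0886


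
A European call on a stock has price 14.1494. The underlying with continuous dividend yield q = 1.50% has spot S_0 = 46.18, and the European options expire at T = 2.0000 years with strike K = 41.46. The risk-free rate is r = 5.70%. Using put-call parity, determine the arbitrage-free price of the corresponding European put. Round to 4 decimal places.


Answer: Put price = 6.3272

Derivation:
Put-call parity: C - P = S_0 * exp(-qT) - K * exp(-rT).
S_0 * exp(-qT) = 46.1800 * 0.97044553 = 44.81517474
K * exp(-rT) = 41.4600 * 0.89225796 = 36.99301485
P = C - S*exp(-qT) + K*exp(-rT)
P = 14.1494 - 44.81517474 + 36.99301485 = 6.3272


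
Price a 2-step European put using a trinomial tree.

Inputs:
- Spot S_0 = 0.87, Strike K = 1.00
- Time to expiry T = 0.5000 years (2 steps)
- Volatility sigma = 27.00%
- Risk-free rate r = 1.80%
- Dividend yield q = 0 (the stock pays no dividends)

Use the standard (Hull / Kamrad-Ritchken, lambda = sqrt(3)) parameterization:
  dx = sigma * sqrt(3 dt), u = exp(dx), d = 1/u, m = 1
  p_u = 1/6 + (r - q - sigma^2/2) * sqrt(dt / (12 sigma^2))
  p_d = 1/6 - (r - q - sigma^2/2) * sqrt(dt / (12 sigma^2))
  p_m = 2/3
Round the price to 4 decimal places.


dt = T/N = 0.250000; dx = sigma*sqrt(3*dt) = 0.233827
u = exp(dx) = 1.263426; d = 1/u = 0.791499
p_u = 0.156804, p_m = 0.666667, p_d = 0.176530
Discount per step: exp(-r*dt) = 0.995510
Stock lattice S(k, j) with j the centered position index:
  k=0: S(0,+0) = 0.8700
  k=1: S(1,-1) = 0.6886; S(1,+0) = 0.8700; S(1,+1) = 1.0992
  k=2: S(2,-2) = 0.5450; S(2,-1) = 0.6886; S(2,+0) = 0.8700; S(2,+1) = 1.0992; S(2,+2) = 1.3887
Terminal payoffs V(N, j) = max(K - S_T, 0):
  V(2,-2) = 0.454971; V(2,-1) = 0.311396; V(2,+0) = 0.130000; V(2,+1) = 0.000000; V(2,+2) = 0.000000
Backward induction: V(k, j) = exp(-r*dt) * [p_u * V(k+1, j+1) + p_m * V(k+1, j) + p_d * V(k+1, j-1)]
  V(1,-1) = exp(-r*dt) * [p_u*0.130000 + p_m*0.311396 + p_d*0.454971] = 0.306913
  V(1,+0) = exp(-r*dt) * [p_u*0.000000 + p_m*0.130000 + p_d*0.311396] = 0.141001
  V(1,+1) = exp(-r*dt) * [p_u*0.000000 + p_m*0.000000 + p_d*0.130000] = 0.022846
  V(0,+0) = exp(-r*dt) * [p_u*0.022846 + p_m*0.141001 + p_d*0.306913] = 0.151081

Answer: Price = V(0,0) = 0.1511


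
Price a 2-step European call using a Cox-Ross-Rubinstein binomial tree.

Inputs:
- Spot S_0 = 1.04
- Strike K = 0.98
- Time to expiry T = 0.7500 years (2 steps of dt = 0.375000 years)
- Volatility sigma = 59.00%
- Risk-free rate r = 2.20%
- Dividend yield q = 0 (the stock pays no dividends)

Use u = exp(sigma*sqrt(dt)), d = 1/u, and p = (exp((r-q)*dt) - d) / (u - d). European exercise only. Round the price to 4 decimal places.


Answer: Price = V(0,0) = 0.2322

Derivation:
dt = T/N = 0.375000
u = exp(sigma*sqrt(dt)) = 1.435194; d = 1/u = 0.696770
p = (exp((r-q)*dt) - d) / (u - d) = 0.421864
Discount per step: exp(-r*dt) = 0.991784
Stock lattice S(k, i) with i counting down-moves:
  k=0: S(0,0) = 1.0400
  k=1: S(1,0) = 1.4926; S(1,1) = 0.7246
  k=2: S(2,0) = 2.1422; S(2,1) = 1.0400; S(2,2) = 0.5049
Terminal payoffs V(N, i) = max(S_T - K, 0):
  V(2,0) = 1.162172; V(2,1) = 0.060000; V(2,2) = 0.000000
Backward induction: V(k, i) = exp(-r*dt) * [p * V(k+1, i) + (1-p) * V(k+1, i+1)].
  V(1,0) = exp(-r*dt) * [p*1.162172 + (1-p)*0.060000] = 0.520653
  V(1,1) = exp(-r*dt) * [p*0.060000 + (1-p)*0.000000] = 0.025104
  V(0,0) = exp(-r*dt) * [p*0.520653 + (1-p)*0.025104] = 0.232234


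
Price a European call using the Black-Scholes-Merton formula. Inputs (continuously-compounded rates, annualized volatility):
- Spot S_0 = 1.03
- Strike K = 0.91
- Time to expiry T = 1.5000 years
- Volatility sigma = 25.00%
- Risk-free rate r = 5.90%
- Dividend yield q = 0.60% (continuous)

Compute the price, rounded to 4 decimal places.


Answer: Price = 0.2304

Derivation:
d1 = (ln(S/K) + (r - q + 0.5*sigma^2) * T) / (sigma * sqrt(T)) = 0.81729505
d2 = d1 - sigma * sqrt(T) = 0.51110884
exp(-rT) = 0.91530311; exp(-qT) = 0.99104038
C = S_0 * exp(-qT) * N(d1) - K * exp(-rT) * N(d2)
N(d1) = 0.79312008; N(d2) = 0.69536258
C = 1.0300 * 0.99104038 * 0.79312008 - 0.9100 * 0.91530311 * 0.69536258 = 0.2304


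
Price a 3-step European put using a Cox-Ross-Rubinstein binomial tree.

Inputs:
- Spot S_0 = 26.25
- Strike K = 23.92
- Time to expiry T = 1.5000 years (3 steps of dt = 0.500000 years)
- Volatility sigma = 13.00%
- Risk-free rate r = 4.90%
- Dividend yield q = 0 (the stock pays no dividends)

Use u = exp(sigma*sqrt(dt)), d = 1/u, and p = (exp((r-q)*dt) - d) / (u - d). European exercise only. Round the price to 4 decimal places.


dt = T/N = 0.500000
u = exp(sigma*sqrt(dt)) = 1.096281; d = 1/u = 0.912175
p = (exp((r-q)*dt) - d) / (u - d) = 0.611754
Discount per step: exp(-r*dt) = 0.975798
Stock lattice S(k, i) with i counting down-moves:
  k=0: S(0,0) = 26.2500
  k=1: S(1,0) = 28.7774; S(1,1) = 23.9446
  k=2: S(2,0) = 31.5481; S(2,1) = 26.2500; S(2,2) = 21.8416
  k=3: S(3,0) = 34.5856; S(3,1) = 28.7774; S(3,2) = 23.9446; S(3,3) = 19.9234
Terminal payoffs V(N, i) = max(K - S_T, 0):
  V(3,0) = 0.000000; V(3,1) = 0.000000; V(3,2) = 0.000000; V(3,3) = 3.996611
Backward induction: V(k, i) = exp(-r*dt) * [p * V(k+1, i) + (1-p) * V(k+1, i+1)].
  V(2,0) = exp(-r*dt) * [p*0.000000 + (1-p)*0.000000] = 0.000000
  V(2,1) = exp(-r*dt) * [p*0.000000 + (1-p)*0.000000] = 0.000000
  V(2,2) = exp(-r*dt) * [p*0.000000 + (1-p)*3.996611] = 1.514116
  V(1,0) = exp(-r*dt) * [p*0.000000 + (1-p)*0.000000] = 0.000000
  V(1,1) = exp(-r*dt) * [p*0.000000 + (1-p)*1.514116] = 0.573622
  V(0,0) = exp(-r*dt) * [p*0.000000 + (1-p)*0.573622] = 0.217317

Answer: Price = V(0,0) = 0.2173


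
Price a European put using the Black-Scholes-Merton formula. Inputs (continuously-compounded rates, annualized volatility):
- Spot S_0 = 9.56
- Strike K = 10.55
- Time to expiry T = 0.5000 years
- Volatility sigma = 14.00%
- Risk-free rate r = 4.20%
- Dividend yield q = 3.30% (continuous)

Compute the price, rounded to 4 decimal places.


Answer: Price = 1.0165

Derivation:
d1 = (ln(S/K) + (r - q + 0.5*sigma^2) * T) / (sigma * sqrt(T)) = -0.90043112
d2 = d1 - sigma * sqrt(T) = -0.99942607
exp(-rT) = 0.97921896; exp(-qT) = 0.98363538
P = K * exp(-rT) * N(-d2) - S_0 * exp(-qT) * N(-d1)
N(-d1) = 0.81605457; N(-d2) = 0.84120583
P = 10.5500 * 0.97921896 * 0.84120583 - 9.5600 * 0.98363538 * 0.81605457 = 1.0165


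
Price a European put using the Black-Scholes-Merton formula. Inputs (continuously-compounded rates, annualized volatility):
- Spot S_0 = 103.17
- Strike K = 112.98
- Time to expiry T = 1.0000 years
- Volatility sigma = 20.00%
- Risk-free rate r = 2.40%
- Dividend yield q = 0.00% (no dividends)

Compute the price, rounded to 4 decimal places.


d1 = (ln(S/K) + (r - q + 0.5*sigma^2) * T) / (sigma * sqrt(T)) = -0.23416349
d2 = d1 - sigma * sqrt(T) = -0.43416349
exp(-rT) = 0.97628571; exp(-qT) = 1.00000000
P = K * exp(-rT) * N(-d2) - S_0 * exp(-qT) * N(-d1)
N(-d1) = 0.59257097; N(-d2) = 0.66791514
P = 112.9800 * 0.97628571 * 0.66791514 - 103.1700 * 1.00000000 * 0.59257097 = 12.5360

Answer: Price = 12.5360


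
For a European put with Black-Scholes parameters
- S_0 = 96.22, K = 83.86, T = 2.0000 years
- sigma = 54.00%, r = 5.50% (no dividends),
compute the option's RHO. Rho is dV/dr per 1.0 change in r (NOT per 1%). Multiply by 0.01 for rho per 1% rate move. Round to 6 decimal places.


d1 = 0.7059132040; d2 = -0.0577621197
phi(d1) = 0.3109586733; exp(-qT) = 1.0000000000; exp(-rT) = 0.8958341353
N(-d2) = 0.5230309441
Rho = -K*T*exp(-rT)*N(-d2) = -83.8600 * 2.0000 * 0.8958341353 * 0.5230309441 = -78.585034

Answer: Rho = -78.585034


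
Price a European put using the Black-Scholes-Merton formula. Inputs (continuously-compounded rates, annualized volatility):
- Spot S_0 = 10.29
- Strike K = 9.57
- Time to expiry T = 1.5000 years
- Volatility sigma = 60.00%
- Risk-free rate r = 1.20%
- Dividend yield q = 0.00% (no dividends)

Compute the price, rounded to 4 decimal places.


d1 = (ln(S/K) + (r - q + 0.5*sigma^2) * T) / (sigma * sqrt(T)) = 0.49063190
d2 = d1 - sigma * sqrt(T) = -0.24421502
exp(-rT) = 0.98216103; exp(-qT) = 1.00000000
P = K * exp(-rT) * N(-d2) - S_0 * exp(-qT) * N(-d1)
N(-d1) = 0.31184341; N(-d2) = 0.59646785
P = 9.5700 * 0.98216103 * 0.59646785 - 10.2900 * 1.00000000 * 0.31184341 = 2.3975

Answer: Price = 2.3975


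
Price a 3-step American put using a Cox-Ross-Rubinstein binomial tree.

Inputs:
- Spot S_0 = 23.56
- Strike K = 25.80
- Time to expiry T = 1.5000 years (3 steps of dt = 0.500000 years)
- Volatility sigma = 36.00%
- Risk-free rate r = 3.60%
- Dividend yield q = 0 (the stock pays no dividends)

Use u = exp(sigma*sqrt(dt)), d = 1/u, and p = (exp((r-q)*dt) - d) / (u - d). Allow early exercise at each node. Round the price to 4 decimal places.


dt = T/N = 0.500000
u = exp(sigma*sqrt(dt)) = 1.289892; d = 1/u = 0.775259
p = (exp((r-q)*dt) - d) / (u - d) = 0.471995
Discount per step: exp(-r*dt) = 0.982161
Stock lattice S(k, i) with i counting down-moves:
  k=0: S(0,0) = 23.5600
  k=1: S(1,0) = 30.3899; S(1,1) = 18.2651
  k=2: S(2,0) = 39.1996; S(2,1) = 23.5600; S(2,2) = 14.1602
  k=3: S(3,0) = 50.5633; S(3,1) = 30.3899; S(3,2) = 18.2651; S(3,3) = 10.9778
Terminal payoffs V(N, i) = max(K - S_T, 0):
  V(3,0) = 0.000000; V(3,1) = 0.000000; V(3,2) = 7.534904; V(3,3) = 14.822200
Backward induction: V(k, i) = exp(-r*dt) * [p * V(k+1, i) + (1-p) * V(k+1, i+1)]; then take max(V_cont, immediate exercise) for American.
  V(2,0) = exp(-r*dt) * [p*0.000000 + (1-p)*0.000000] = 0.000000; exercise = 0.000000; V(2,0) = max -> 0.000000
  V(2,1) = exp(-r*dt) * [p*0.000000 + (1-p)*7.534904] = 3.907496; exercise = 2.240000; V(2,1) = max -> 3.907496
  V(2,2) = exp(-r*dt) * [p*7.534904 + (1-p)*14.822200] = 11.179579; exercise = 11.639825; V(2,2) = max -> 11.639825
  V(1,0) = exp(-r*dt) * [p*0.000000 + (1-p)*3.907496] = 2.026373; exercise = 0.000000; V(1,0) = max -> 2.026373
  V(1,1) = exp(-r*dt) * [p*3.907496 + (1-p)*11.639825] = 7.847668; exercise = 7.534904; V(1,1) = max -> 7.847668
  V(0,0) = exp(-r*dt) * [p*2.026373 + (1-p)*7.847668] = 5.009067; exercise = 2.240000; V(0,0) = max -> 5.009067

Answer: Price = V(0,0) = 5.0091


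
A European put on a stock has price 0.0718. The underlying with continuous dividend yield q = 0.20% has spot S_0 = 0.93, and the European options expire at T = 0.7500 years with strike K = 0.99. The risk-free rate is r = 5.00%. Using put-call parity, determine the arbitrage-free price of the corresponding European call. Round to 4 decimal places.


Put-call parity: C - P = S_0 * exp(-qT) - K * exp(-rT).
S_0 * exp(-qT) = 0.9300 * 0.99850112 = 0.92860605
K * exp(-rT) = 0.9900 * 0.96319442 = 0.95356247
C = P + S*exp(-qT) - K*exp(-rT)
C = 0.0718 + 0.92860605 - 0.95356247 = 0.0468

Answer: Call price = 0.0468


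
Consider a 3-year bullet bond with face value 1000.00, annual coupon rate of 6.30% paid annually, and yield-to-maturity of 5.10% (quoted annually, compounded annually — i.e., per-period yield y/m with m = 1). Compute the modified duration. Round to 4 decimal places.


Coupon per period c = face * coupon_rate / m = 63.000000
Periods per year m = 1; per-period yield y/m = 0.051000
Number of cashflows N = 3
Cashflows (t years, CF_t, discount factor 1/(1+y/m)^(m*t), PV):
  t = 1.0000: CF_t = 63.000000, DF = 0.951475, PV = 59.942912
  t = 2.0000: CF_t = 63.000000, DF = 0.905304, PV = 57.034169
  t = 3.0000: CF_t = 1063.000000, DF = 0.861374, PV = 915.640758
Price P = sum_t PV_t = 1032.617839
First compute Macaulay numerator sum_t t * PV_t:
  t * PV_t at t = 1.0000: 59.942912
  t * PV_t at t = 2.0000: 114.068338
  t * PV_t at t = 3.0000: 2746.922275
Macaulay duration D = 2920.933525 / 1032.617839 = 2.828668
Modified duration = D / (1 + y/m) = 2.828668 / (1 + 0.051000) = 2.691407

Answer: Modified duration = 2.6914


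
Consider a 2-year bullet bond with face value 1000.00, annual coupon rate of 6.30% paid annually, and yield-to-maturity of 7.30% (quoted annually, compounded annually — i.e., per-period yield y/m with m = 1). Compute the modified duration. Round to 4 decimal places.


Coupon per period c = face * coupon_rate / m = 63.000000
Periods per year m = 1; per-period yield y/m = 0.073000
Number of cashflows N = 2
Cashflows (t years, CF_t, discount factor 1/(1+y/m)^(m*t), PV):
  t = 1.0000: CF_t = 63.000000, DF = 0.931966, PV = 58.713886
  t = 2.0000: CF_t = 1063.000000, DF = 0.868561, PV = 923.280835
Price P = sum_t PV_t = 981.994721
First compute Macaulay numerator sum_t t * PV_t:
  t * PV_t at t = 1.0000: 58.713886
  t * PV_t at t = 2.0000: 1846.561669
Macaulay duration D = 1905.275555 / 981.994721 = 1.940210
Modified duration = D / (1 + y/m) = 1.940210 / (1 + 0.073000) = 1.808210

Answer: Modified duration = 1.8082


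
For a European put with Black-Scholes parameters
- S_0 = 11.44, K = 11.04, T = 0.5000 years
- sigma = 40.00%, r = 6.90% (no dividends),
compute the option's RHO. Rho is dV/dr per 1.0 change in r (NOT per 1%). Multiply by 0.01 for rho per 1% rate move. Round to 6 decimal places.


d1 = 0.3892302691; d2 = 0.1063875567
phi(d1) = 0.3698385816; exp(-qT) = 1.0000000000; exp(-rT) = 0.9660883397
N(-d2) = 0.4576374327
Rho = -K*T*exp(-rT)*N(-d2) = -11.0400 * 0.5000 * 0.9660883397 * 0.4576374327 = -2.440492

Answer: Rho = -2.440492


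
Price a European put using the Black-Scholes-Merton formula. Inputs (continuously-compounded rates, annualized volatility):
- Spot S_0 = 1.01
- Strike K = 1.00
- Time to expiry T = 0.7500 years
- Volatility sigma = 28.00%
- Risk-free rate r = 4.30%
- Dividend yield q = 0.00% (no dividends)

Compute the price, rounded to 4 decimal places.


Answer: Price = 0.0760

Derivation:
d1 = (ln(S/K) + (r - q + 0.5*sigma^2) * T) / (sigma * sqrt(T)) = 0.29527479
d2 = d1 - sigma * sqrt(T) = 0.05278767
exp(-rT) = 0.96826449; exp(-qT) = 1.00000000
P = K * exp(-rT) * N(-d2) - S_0 * exp(-qT) * N(-d1)
N(-d1) = 0.38389199; N(-d2) = 0.47895054
P = 1.0000 * 0.96826449 * 0.47895054 - 1.0100 * 1.00000000 * 0.38389199 = 0.0760


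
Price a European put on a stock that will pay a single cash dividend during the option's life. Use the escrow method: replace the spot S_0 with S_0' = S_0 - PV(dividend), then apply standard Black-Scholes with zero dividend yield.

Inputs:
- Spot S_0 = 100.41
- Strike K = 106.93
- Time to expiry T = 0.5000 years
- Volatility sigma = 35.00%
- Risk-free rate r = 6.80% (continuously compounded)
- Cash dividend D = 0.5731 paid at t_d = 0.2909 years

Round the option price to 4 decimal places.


Answer: Price = 11.8563

Derivation:
PV(D) = D * exp(-r * t_d) = 0.5731 * 0.98041316 = 0.56187478
S_0' = S_0 - PV(D) = 100.4100 - 0.56187478 = 99.84812522
d1 = (ln(S_0'/K) + (r + sigma^2/2)*T) / (sigma*sqrt(T)) = -0.01575487
d2 = d1 - sigma*sqrt(T) = -0.26324224
exp(-rT) = 0.96657150
N(-d1) = 0.50628502; N(-d2) = 0.60381806
P = K * exp(-rT) * N(-d2) - S_0' * N(-d1) = 106.9300 * 0.96657150 * 0.60381806 - 99.84812522 * 0.50628502 = 11.8563


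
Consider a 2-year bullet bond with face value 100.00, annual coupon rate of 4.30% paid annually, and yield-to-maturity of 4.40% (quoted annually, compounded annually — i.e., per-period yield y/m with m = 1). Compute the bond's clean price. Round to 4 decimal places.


Coupon per period c = face * coupon_rate / m = 4.300000
Periods per year m = 1; per-period yield y/m = 0.044000
Number of cashflows N = 2
Cashflows (t years, CF_t, discount factor 1/(1+y/m)^(m*t), PV):
  t = 1.0000: CF_t = 4.300000, DF = 0.957854, PV = 4.118774
  t = 2.0000: CF_t = 104.300000, DF = 0.917485, PV = 95.693692
Price P = sum_t PV_t = 99.812466

Answer: Price = 99.8125


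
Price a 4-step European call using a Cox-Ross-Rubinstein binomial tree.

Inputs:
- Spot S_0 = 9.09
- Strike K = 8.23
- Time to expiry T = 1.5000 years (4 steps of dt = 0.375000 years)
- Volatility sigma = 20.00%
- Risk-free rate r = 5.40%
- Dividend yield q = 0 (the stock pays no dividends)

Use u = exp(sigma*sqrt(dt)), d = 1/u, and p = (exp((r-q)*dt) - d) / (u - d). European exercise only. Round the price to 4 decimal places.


dt = T/N = 0.375000
u = exp(sigma*sqrt(dt)) = 1.130290; d = 1/u = 0.884728
p = (exp((r-q)*dt) - d) / (u - d) = 0.552724
Discount per step: exp(-r*dt) = 0.979954
Stock lattice S(k, i) with i counting down-moves:
  k=0: S(0,0) = 9.0900
  k=1: S(1,0) = 10.2743; S(1,1) = 8.0422
  k=2: S(2,0) = 11.6130; S(2,1) = 9.0900; S(2,2) = 7.1151
  k=3: S(3,0) = 13.1260; S(3,1) = 10.2743; S(3,2) = 8.0422; S(3,3) = 6.2950
  k=4: S(4,0) = 14.8362; S(4,1) = 11.6130; S(4,2) = 9.0900; S(4,3) = 7.1151; S(4,4) = 5.5693
Terminal payoffs V(N, i) = max(S_T - K, 0):
  V(4,0) = 6.606240; V(4,1) = 3.382985; V(4,2) = 0.860000; V(4,3) = 0.000000; V(4,4) = 0.000000
Backward induction: V(k, i) = exp(-r*dt) * [p * V(k+1, i) + (1-p) * V(k+1, i+1)].
  V(3,0) = exp(-r*dt) * [p*6.606240 + (1-p)*3.382985] = 5.061026
  V(3,1) = exp(-r*dt) * [p*3.382985 + (1-p)*0.860000] = 2.209320
  V(3,2) = exp(-r*dt) * [p*0.860000 + (1-p)*0.000000] = 0.465814
  V(3,3) = exp(-r*dt) * [p*0.000000 + (1-p)*0.000000] = 0.000000
  V(2,0) = exp(-r*dt) * [p*5.061026 + (1-p)*2.209320] = 3.709641
  V(2,1) = exp(-r*dt) * [p*2.209320 + (1-p)*0.465814] = 1.400836
  V(2,2) = exp(-r*dt) * [p*0.465814 + (1-p)*0.000000] = 0.252305
  V(1,0) = exp(-r*dt) * [p*3.709641 + (1-p)*1.400836] = 2.623305
  V(1,1) = exp(-r*dt) * [p*1.400836 + (1-p)*0.252305] = 0.869342
  V(0,0) = exp(-r*dt) * [p*2.623305 + (1-p)*0.869342] = 1.801938

Answer: Price = V(0,0) = 1.8019


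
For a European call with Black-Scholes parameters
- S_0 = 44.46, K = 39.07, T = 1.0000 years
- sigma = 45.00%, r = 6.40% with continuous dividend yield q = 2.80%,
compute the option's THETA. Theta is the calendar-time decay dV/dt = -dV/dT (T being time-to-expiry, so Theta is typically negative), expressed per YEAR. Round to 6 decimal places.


Answer: Theta = -3.686467

Derivation:
d1 = 0.5921888877; d2 = 0.1421888877
phi(d1) = 0.3347797679; exp(-qT) = 0.9723883668; exp(-rT) = 0.9380049995
Theta = -S*exp(-qT)*phi(d1)*sigma/(2*sqrt(T)) - r*K*exp(-rT)*N(d2) + q*S*exp(-qT)*N(d1)
N(d1) = 0.7231379451; N(d2) = 0.5565345955; sqrt(T) = 1.0000000000
Term 1 = -44.4600 * 0.9723883668 * 0.3347797679 * 0.4500 / (2 * 1.0000000000) = -3.2564988933
Term 2 = -0.0640 * 39.0700 * 0.9380049995 * 0.5565345955 = -1.3053311579
Term 3 = 0.0280 * 44.4600 * 0.9723883668 * 0.7231379451 = 0.8753634216
Theta = -3.2564988933 + (-1.3053311579) + (0.8753634216) = -3.686467


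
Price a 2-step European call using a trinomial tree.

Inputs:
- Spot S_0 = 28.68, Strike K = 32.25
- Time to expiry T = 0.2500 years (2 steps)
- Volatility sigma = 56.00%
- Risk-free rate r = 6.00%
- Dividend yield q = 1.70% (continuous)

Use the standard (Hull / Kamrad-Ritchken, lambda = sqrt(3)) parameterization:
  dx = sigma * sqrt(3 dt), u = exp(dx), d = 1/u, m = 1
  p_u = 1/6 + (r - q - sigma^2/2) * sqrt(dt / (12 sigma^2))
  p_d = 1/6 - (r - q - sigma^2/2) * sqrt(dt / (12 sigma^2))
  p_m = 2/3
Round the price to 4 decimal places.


Answer: Price = V(0,0) = 2.0824

Derivation:
dt = T/N = 0.125000; dx = sigma*sqrt(3*dt) = 0.342929
u = exp(dx) = 1.409068; d = 1/u = 0.709689
p_u = 0.145926, p_m = 0.666667, p_d = 0.187407
Discount per step: exp(-r*dt) = 0.992528
Stock lattice S(k, j) with j the centered position index:
  k=0: S(0,+0) = 28.6800
  k=1: S(1,-1) = 20.3539; S(1,+0) = 28.6800; S(1,+1) = 40.4121
  k=2: S(2,-2) = 14.4449; S(2,-1) = 20.3539; S(2,+0) = 28.6800; S(2,+1) = 40.4121; S(2,+2) = 56.9434
Terminal payoffs V(N, j) = max(S_T - K, 0):
  V(2,-2) = 0.000000; V(2,-1) = 0.000000; V(2,+0) = 0.000000; V(2,+1) = 8.162073; V(2,+2) = 24.693363
Backward induction: V(k, j) = exp(-r*dt) * [p_u * V(k+1, j+1) + p_m * V(k+1, j) + p_d * V(k+1, j-1)]
  V(1,-1) = exp(-r*dt) * [p_u*0.000000 + p_m*0.000000 + p_d*0.000000] = 0.000000
  V(1,+0) = exp(-r*dt) * [p_u*8.162073 + p_m*0.000000 + p_d*0.000000] = 1.182161
  V(1,+1) = exp(-r*dt) * [p_u*24.693363 + p_m*8.162073 + p_d*0.000000] = 8.977208
  V(0,+0) = exp(-r*dt) * [p_u*8.977208 + p_m*1.182161 + p_d*0.000000] = 2.082440


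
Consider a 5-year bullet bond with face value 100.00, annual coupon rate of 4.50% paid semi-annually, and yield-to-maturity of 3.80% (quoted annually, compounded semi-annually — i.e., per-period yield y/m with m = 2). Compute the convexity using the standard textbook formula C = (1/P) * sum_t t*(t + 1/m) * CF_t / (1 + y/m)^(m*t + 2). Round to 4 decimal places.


Coupon per period c = face * coupon_rate / m = 2.250000
Periods per year m = 2; per-period yield y/m = 0.019000
Number of cashflows N = 10
Cashflows (t years, CF_t, discount factor 1/(1+y/m)^(m*t), PV):
  t = 0.5000: CF_t = 2.250000, DF = 0.981354, PV = 2.208047
  t = 1.0000: CF_t = 2.250000, DF = 0.963056, PV = 2.166876
  t = 1.5000: CF_t = 2.250000, DF = 0.945099, PV = 2.126473
  t = 2.0000: CF_t = 2.250000, DF = 0.927477, PV = 2.086824
  t = 2.5000: CF_t = 2.250000, DF = 0.910184, PV = 2.047913
  t = 3.0000: CF_t = 2.250000, DF = 0.893213, PV = 2.009729
  t = 3.5000: CF_t = 2.250000, DF = 0.876558, PV = 1.972256
  t = 4.0000: CF_t = 2.250000, DF = 0.860214, PV = 1.935482
  t = 4.5000: CF_t = 2.250000, DF = 0.844175, PV = 1.899393
  t = 5.0000: CF_t = 102.250000, DF = 0.828434, PV = 84.707424
Price P = sum_t PV_t = 103.160418
Convexity numerator sum_t t*(t + 1/m) * CF_t / (1+y/m)^(m*t + 2):
  t = 0.5000: term = 1.063237
  t = 1.0000: term = 3.130236
  t = 1.5000: term = 6.143740
  t = 2.0000: term = 10.048643
  t = 2.5000: term = 14.791918
  t = 3.0000: term = 20.322557
  t = 3.5000: term = 26.591504
  t = 4.0000: term = 33.551596
  t = 4.5000: term = 41.157502
  t = 5.0000: term = 2243.395283
Convexity = (1/P) * sum = 2400.196216 / 103.160418 = 23.266639

Answer: Convexity = 23.2666


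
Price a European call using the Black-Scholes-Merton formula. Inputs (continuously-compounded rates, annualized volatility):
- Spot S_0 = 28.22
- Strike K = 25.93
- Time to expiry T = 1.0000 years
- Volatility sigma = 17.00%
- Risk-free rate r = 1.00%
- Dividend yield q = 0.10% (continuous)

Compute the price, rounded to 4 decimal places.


Answer: Price = 3.3532

Derivation:
d1 = (ln(S/K) + (r - q + 0.5*sigma^2) * T) / (sigma * sqrt(T)) = 0.63576675
d2 = d1 - sigma * sqrt(T) = 0.46576675
exp(-rT) = 0.99004983; exp(-qT) = 0.99900050
C = S_0 * exp(-qT) * N(d1) - K * exp(-rT) * N(d2)
N(d1) = 0.73753577; N(d2) = 0.67930876
C = 28.2200 * 0.99900050 * 0.73753577 - 25.9300 * 0.99004983 * 0.67930876 = 3.3532


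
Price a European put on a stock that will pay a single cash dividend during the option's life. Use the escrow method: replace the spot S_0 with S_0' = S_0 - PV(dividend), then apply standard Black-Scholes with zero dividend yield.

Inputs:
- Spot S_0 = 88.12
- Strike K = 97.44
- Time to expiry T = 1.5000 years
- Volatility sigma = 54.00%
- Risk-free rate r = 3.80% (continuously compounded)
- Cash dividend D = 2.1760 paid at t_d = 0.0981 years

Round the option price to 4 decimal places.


Answer: Price = 26.2238

Derivation:
PV(D) = D * exp(-r * t_d) = 2.1760 * 0.99627914 = 2.16790341
S_0' = S_0 - PV(D) = 88.1200 - 2.16790341 = 85.95209659
d1 = (ln(S_0'/K) + (r + sigma^2/2)*T) / (sigma*sqrt(T)) = 0.22718763
d2 = d1 - sigma*sqrt(T) = -0.43417460
exp(-rT) = 0.94459407
N(-d1) = 0.41013892; N(-d2) = 0.66791917
P = K * exp(-rT) * N(-d2) - S_0' * N(-d1) = 97.4400 * 0.94459407 * 0.66791917 - 85.95209659 * 0.41013892 = 26.2238


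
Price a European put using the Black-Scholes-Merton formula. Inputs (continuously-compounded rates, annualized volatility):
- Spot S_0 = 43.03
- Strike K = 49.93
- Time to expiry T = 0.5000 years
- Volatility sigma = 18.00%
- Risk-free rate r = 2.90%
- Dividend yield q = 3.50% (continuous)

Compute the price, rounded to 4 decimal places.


Answer: Price = 7.2583

Derivation:
d1 = (ln(S/K) + (r - q + 0.5*sigma^2) * T) / (sigma * sqrt(T)) = -1.12842047
d2 = d1 - sigma * sqrt(T) = -1.25569969
exp(-rT) = 0.98560462; exp(-qT) = 0.98265224
P = K * exp(-rT) * N(-d2) - S_0 * exp(-qT) * N(-d1)
N(-d1) = 0.87042881; N(-d2) = 0.89538756
P = 49.9300 * 0.98560462 * 0.89538756 - 43.0300 * 0.98265224 * 0.87042881 = 7.2583


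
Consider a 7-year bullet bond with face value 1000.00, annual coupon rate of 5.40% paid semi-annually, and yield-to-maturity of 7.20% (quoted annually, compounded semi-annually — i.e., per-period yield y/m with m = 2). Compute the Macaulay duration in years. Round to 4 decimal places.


Coupon per period c = face * coupon_rate / m = 27.000000
Periods per year m = 2; per-period yield y/m = 0.036000
Number of cashflows N = 14
Cashflows (t years, CF_t, discount factor 1/(1+y/m)^(m*t), PV):
  t = 0.5000: CF_t = 27.000000, DF = 0.965251, PV = 26.061776
  t = 1.0000: CF_t = 27.000000, DF = 0.931709, PV = 25.156154
  t = 1.5000: CF_t = 27.000000, DF = 0.899333, PV = 24.282002
  t = 2.0000: CF_t = 27.000000, DF = 0.868082, PV = 23.438226
  t = 2.5000: CF_t = 27.000000, DF = 0.837917, PV = 22.623771
  t = 3.0000: CF_t = 27.000000, DF = 0.808801, PV = 21.837616
  t = 3.5000: CF_t = 27.000000, DF = 0.780696, PV = 21.078780
  t = 4.0000: CF_t = 27.000000, DF = 0.753567, PV = 20.346313
  t = 4.5000: CF_t = 27.000000, DF = 0.727381, PV = 19.639298
  t = 5.0000: CF_t = 27.000000, DF = 0.702106, PV = 18.956852
  t = 5.5000: CF_t = 27.000000, DF = 0.677708, PV = 18.298119
  t = 6.0000: CF_t = 27.000000, DF = 0.654158, PV = 17.662277
  t = 6.5000: CF_t = 27.000000, DF = 0.631427, PV = 17.048530
  t = 7.0000: CF_t = 1027.000000, DF = 0.609486, PV = 625.941675
Price P = sum_t PV_t = 902.371391
Macaulay numerator sum_t t * PV_t:
  t * PV_t at t = 0.5000: 13.030888
  t * PV_t at t = 1.0000: 25.156154
  t * PV_t at t = 1.5000: 36.423004
  t * PV_t at t = 2.0000: 46.876453
  t * PV_t at t = 2.5000: 56.559426
  t * PV_t at t = 3.0000: 65.512849
  t * PV_t at t = 3.5000: 73.775731
  t * PV_t at t = 4.0000: 81.385252
  t * PV_t at t = 4.5000: 88.376842
  t * PV_t at t = 5.0000: 94.784258
  t * PV_t at t = 5.5000: 100.639656
  t * PV_t at t = 6.0000: 105.973664
  t * PV_t at t = 6.5000: 110.815446
  t * PV_t at t = 7.0000: 4381.591727
Macaulay duration D = (sum_t t * PV_t) / P = 5280.901350 / 902.371391 = 5.852248

Answer: Macaulay duration = 5.8522 years


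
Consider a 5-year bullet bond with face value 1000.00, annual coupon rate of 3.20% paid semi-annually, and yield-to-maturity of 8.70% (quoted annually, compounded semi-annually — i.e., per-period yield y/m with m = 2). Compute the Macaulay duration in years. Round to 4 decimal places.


Answer: Macaulay duration = 4.6039 years

Derivation:
Coupon per period c = face * coupon_rate / m = 16.000000
Periods per year m = 2; per-period yield y/m = 0.043500
Number of cashflows N = 10
Cashflows (t years, CF_t, discount factor 1/(1+y/m)^(m*t), PV):
  t = 0.5000: CF_t = 16.000000, DF = 0.958313, PV = 15.333014
  t = 1.0000: CF_t = 16.000000, DF = 0.918365, PV = 14.693832
  t = 1.5000: CF_t = 16.000000, DF = 0.880081, PV = 14.081296
  t = 2.0000: CF_t = 16.000000, DF = 0.843393, PV = 13.494294
  t = 2.5000: CF_t = 16.000000, DF = 0.808235, PV = 12.931762
  t = 3.0000: CF_t = 16.000000, DF = 0.774543, PV = 12.392681
  t = 3.5000: CF_t = 16.000000, DF = 0.742254, PV = 11.876072
  t = 4.0000: CF_t = 16.000000, DF = 0.711312, PV = 11.380998
  t = 4.5000: CF_t = 16.000000, DF = 0.681660, PV = 10.906563
  t = 5.0000: CF_t = 1016.000000, DF = 0.653244, PV = 663.695960
Price P = sum_t PV_t = 780.786472
Macaulay numerator sum_t t * PV_t:
  t * PV_t at t = 0.5000: 7.666507
  t * PV_t at t = 1.0000: 14.693832
  t * PV_t at t = 1.5000: 21.121944
  t * PV_t at t = 2.0000: 26.988588
  t * PV_t at t = 2.5000: 32.329406
  t * PV_t at t = 3.0000: 37.178042
  t * PV_t at t = 3.5000: 41.566251
  t * PV_t at t = 4.0000: 45.523993
  t * PV_t at t = 4.5000: 49.079532
  t * PV_t at t = 5.0000: 3318.479799
Macaulay duration D = (sum_t t * PV_t) / P = 3594.627894 / 780.786472 = 4.603855


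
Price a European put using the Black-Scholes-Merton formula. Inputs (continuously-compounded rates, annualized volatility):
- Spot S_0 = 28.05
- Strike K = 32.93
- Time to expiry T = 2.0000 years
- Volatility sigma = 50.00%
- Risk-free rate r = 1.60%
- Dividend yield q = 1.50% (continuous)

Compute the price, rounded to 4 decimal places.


d1 = (ln(S/K) + (r - q + 0.5*sigma^2) * T) / (sigma * sqrt(T)) = 0.12954838
d2 = d1 - sigma * sqrt(T) = -0.57755840
exp(-rT) = 0.96850658; exp(-qT) = 0.97044553
P = K * exp(-rT) * N(-d2) - S_0 * exp(-qT) * N(-d1)
N(-d1) = 0.44846187; N(-d2) = 0.71821885
P = 32.9300 * 0.96850658 * 0.71821885 - 28.0500 * 0.97044553 * 0.44846187 = 10.6985

Answer: Price = 10.6985


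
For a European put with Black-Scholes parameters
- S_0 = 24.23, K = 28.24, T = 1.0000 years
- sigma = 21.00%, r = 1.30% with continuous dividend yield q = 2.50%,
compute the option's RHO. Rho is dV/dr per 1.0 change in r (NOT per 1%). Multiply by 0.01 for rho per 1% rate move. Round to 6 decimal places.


d1 = -0.6814184657; d2 = -0.8914184657
phi(d1) = 0.3162873649; exp(-qT) = 0.9753099120; exp(-rT) = 0.9870841350
N(-d2) = 0.8136476425
Rho = -K*T*exp(-rT)*N(-d2) = -28.2400 * 1.0000 * 0.9870841350 * 0.8136476425 = -22.680636

Answer: Rho = -22.680636


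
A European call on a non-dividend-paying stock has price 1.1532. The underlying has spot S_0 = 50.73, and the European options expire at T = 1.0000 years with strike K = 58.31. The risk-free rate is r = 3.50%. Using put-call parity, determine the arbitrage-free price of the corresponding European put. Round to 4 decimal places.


Put-call parity: C - P = S_0 * exp(-qT) - K * exp(-rT).
S_0 * exp(-qT) = 50.7300 * 1.00000000 = 50.73000000
K * exp(-rT) = 58.3100 * 0.96560542 = 56.30445182
P = C - S*exp(-qT) + K*exp(-rT)
P = 1.1532 - 50.73000000 + 56.30445182 = 6.7277

Answer: Put price = 6.7277


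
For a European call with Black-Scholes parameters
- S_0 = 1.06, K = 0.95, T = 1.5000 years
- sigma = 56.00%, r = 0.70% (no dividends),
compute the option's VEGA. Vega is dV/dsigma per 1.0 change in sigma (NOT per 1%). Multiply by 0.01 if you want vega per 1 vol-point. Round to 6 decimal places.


d1 = 0.5179828101; d2 = -0.1678743178
phi(d1) = 0.3488575421; exp(-qT) = 1.0000000000; exp(-rT) = 0.9895549326
Vega = S * exp(-qT) * phi(d1) * sqrt(T) = 1.0600 * 1.0000000000 * 0.3488575421 * 1.2247448714 = 0.452897

Answer: Vega = 0.452897


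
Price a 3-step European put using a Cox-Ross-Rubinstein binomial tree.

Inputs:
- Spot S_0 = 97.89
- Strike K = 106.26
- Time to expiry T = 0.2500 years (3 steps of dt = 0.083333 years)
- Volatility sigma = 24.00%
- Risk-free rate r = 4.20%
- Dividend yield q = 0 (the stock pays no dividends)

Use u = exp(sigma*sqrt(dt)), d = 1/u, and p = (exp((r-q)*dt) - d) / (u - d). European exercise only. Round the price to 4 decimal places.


Answer: Price = V(0,0) = 9.1077

Derivation:
dt = T/N = 0.083333
u = exp(sigma*sqrt(dt)) = 1.071738; d = 1/u = 0.933063
p = (exp((r-q)*dt) - d) / (u - d) = 0.507970
Discount per step: exp(-r*dt) = 0.996506
Stock lattice S(k, i) with i counting down-moves:
  k=0: S(0,0) = 97.8900
  k=1: S(1,0) = 104.9125; S(1,1) = 91.3376
  k=2: S(2,0) = 112.4387; S(2,1) = 97.8900; S(2,2) = 85.2238
  k=3: S(3,0) = 120.5049; S(3,1) = 104.9125; S(3,2) = 91.3376; S(3,3) = 79.5192
Terminal payoffs V(N, i) = max(K - S_T, 0):
  V(3,0) = 0.000000; V(3,1) = 1.347525; V(3,2) = 14.922415; V(3,3) = 26.740816
Backward induction: V(k, i) = exp(-r*dt) * [p * V(k+1, i) + (1-p) * V(k+1, i+1)].
  V(2,0) = exp(-r*dt) * [p*0.000000 + (1-p)*1.347525] = 0.660707
  V(2,1) = exp(-r*dt) * [p*1.347525 + (1-p)*14.922415] = 7.998740
  V(2,2) = exp(-r*dt) * [p*14.922415 + (1-p)*26.740816] = 20.664974
  V(1,0) = exp(-r*dt) * [p*0.660707 + (1-p)*7.998740] = 4.256320
  V(1,1) = exp(-r*dt) * [p*7.998740 + (1-p)*20.664974] = 14.181192
  V(0,0) = exp(-r*dt) * [p*4.256320 + (1-p)*14.181192] = 9.107727


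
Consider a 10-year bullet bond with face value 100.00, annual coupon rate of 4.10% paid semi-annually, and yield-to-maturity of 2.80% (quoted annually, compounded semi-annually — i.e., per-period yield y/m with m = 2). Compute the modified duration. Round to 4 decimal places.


Answer: Modified duration = 8.2928

Derivation:
Coupon per period c = face * coupon_rate / m = 2.050000
Periods per year m = 2; per-period yield y/m = 0.014000
Number of cashflows N = 20
Cashflows (t years, CF_t, discount factor 1/(1+y/m)^(m*t), PV):
  t = 0.5000: CF_t = 2.050000, DF = 0.986193, PV = 2.021696
  t = 1.0000: CF_t = 2.050000, DF = 0.972577, PV = 1.993783
  t = 1.5000: CF_t = 2.050000, DF = 0.959149, PV = 1.966256
  t = 2.0000: CF_t = 2.050000, DF = 0.945906, PV = 1.939108
  t = 2.5000: CF_t = 2.050000, DF = 0.932847, PV = 1.912335
  t = 3.0000: CF_t = 2.050000, DF = 0.919967, PV = 1.885932
  t = 3.5000: CF_t = 2.050000, DF = 0.907265, PV = 1.859894
  t = 4.0000: CF_t = 2.050000, DF = 0.894739, PV = 1.834215
  t = 4.5000: CF_t = 2.050000, DF = 0.882386, PV = 1.808890
  t = 5.0000: CF_t = 2.050000, DF = 0.870203, PV = 1.783916
  t = 5.5000: CF_t = 2.050000, DF = 0.858188, PV = 1.759286
  t = 6.0000: CF_t = 2.050000, DF = 0.846339, PV = 1.734996
  t = 6.5000: CF_t = 2.050000, DF = 0.834654, PV = 1.711041
  t = 7.0000: CF_t = 2.050000, DF = 0.823130, PV = 1.687417
  t = 7.5000: CF_t = 2.050000, DF = 0.811766, PV = 1.664120
  t = 8.0000: CF_t = 2.050000, DF = 0.800558, PV = 1.641144
  t = 8.5000: CF_t = 2.050000, DF = 0.789505, PV = 1.618485
  t = 9.0000: CF_t = 2.050000, DF = 0.778604, PV = 1.596139
  t = 9.5000: CF_t = 2.050000, DF = 0.767854, PV = 1.574101
  t = 10.0000: CF_t = 102.050000, DF = 0.757253, PV = 77.277650
Price P = sum_t PV_t = 111.270405
First compute Macaulay numerator sum_t t * PV_t:
  t * PV_t at t = 0.5000: 1.010848
  t * PV_t at t = 1.0000: 1.993783
  t * PV_t at t = 1.5000: 2.949384
  t * PV_t at t = 2.0000: 3.878216
  t * PV_t at t = 2.5000: 4.780839
  t * PV_t at t = 3.0000: 5.657797
  t * PV_t at t = 3.5000: 6.509629
  t * PV_t at t = 4.0000: 7.336860
  t * PV_t at t = 4.5000: 8.140007
  t * PV_t at t = 5.0000: 8.919578
  t * PV_t at t = 5.5000: 9.676071
  t * PV_t at t = 6.0000: 10.409974
  t * PV_t at t = 6.5000: 11.121767
  t * PV_t at t = 7.0000: 11.811921
  t * PV_t at t = 7.5000: 12.480897
  t * PV_t at t = 8.0000: 13.129149
  t * PV_t at t = 8.5000: 13.757121
  t * PV_t at t = 9.0000: 14.365250
  t * PV_t at t = 9.5000: 14.953964
  t * PV_t at t = 10.0000: 772.776504
Macaulay duration D = 935.659558 / 111.270405 = 8.408881
Modified duration = D / (1 + y/m) = 8.408881 / (1 + 0.014000) = 8.292782


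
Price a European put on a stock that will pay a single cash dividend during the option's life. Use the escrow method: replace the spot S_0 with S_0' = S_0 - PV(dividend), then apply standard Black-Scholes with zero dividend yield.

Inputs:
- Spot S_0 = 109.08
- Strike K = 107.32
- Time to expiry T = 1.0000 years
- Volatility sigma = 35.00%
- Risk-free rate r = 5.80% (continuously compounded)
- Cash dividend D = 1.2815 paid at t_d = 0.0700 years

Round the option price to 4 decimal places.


Answer: Price = 11.4853

Derivation:
PV(D) = D * exp(-r * t_d) = 1.2815 * 0.99594823 = 1.27630766
S_0' = S_0 - PV(D) = 109.0800 - 1.27630766 = 107.80369234
d1 = (ln(S_0'/K) + (r + sigma^2/2)*T) / (sigma*sqrt(T)) = 0.35356253
d2 = d1 - sigma*sqrt(T) = 0.00356253
exp(-rT) = 0.94364995
N(-d1) = 0.36183338; N(-d2) = 0.49857876
P = K * exp(-rT) * N(-d2) - S_0' * N(-d1) = 107.3200 * 0.94364995 * 0.49857876 - 107.80369234 * 0.36183338 = 11.4853


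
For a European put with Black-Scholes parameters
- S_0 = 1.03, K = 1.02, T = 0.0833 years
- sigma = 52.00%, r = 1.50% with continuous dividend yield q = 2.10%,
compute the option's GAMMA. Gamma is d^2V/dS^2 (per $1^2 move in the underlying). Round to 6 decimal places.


d1 = 0.1367163653; d2 = -0.0133646794
phi(d1) = 0.3952312606; exp(-qT) = 0.9982522291; exp(-rT) = 0.9987512803
Gamma = exp(-qT) * phi(d1) / (S * sigma * sqrt(T)) = 0.9982522291 * 0.3952312606 / (1.0300 * 0.5200 * 0.2886173938) = 2.552281

Answer: Gamma = 2.552281


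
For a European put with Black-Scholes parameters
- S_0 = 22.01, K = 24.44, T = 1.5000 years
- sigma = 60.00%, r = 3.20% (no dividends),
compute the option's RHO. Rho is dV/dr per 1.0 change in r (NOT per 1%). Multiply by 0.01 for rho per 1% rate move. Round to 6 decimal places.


d1 = 0.2902315497; d2 = -0.4446153731
phi(d1) = 0.3824888756; exp(-qT) = 1.0000000000; exp(-rT) = 0.9531337871
N(-d2) = 0.6717011321
Rho = -K*T*exp(-rT)*N(-d2) = -24.4400 * 1.5000 * 0.9531337871 * 0.6717011321 = -23.470503

Answer: Rho = -23.470503


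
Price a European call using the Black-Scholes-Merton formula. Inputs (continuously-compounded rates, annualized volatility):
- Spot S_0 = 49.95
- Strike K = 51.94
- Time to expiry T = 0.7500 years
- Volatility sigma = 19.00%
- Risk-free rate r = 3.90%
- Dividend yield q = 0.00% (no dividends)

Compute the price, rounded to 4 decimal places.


d1 = (ln(S/K) + (r - q + 0.5*sigma^2) * T) / (sigma * sqrt(T)) = 0.02261268
d2 = d1 - sigma * sqrt(T) = -0.14193215
exp(-rT) = 0.97117364; exp(-qT) = 1.00000000
C = S_0 * exp(-qT) * N(d1) - K * exp(-rT) * N(d2)
N(d1) = 0.50902038; N(d2) = 0.44356680
C = 49.9500 * 1.00000000 * 0.50902038 - 51.9400 * 0.97117364 * 0.44356680 = 3.0508

Answer: Price = 3.0508


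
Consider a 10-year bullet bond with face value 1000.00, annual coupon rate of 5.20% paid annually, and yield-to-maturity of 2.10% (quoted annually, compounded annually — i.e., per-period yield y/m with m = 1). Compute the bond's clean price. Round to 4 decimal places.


Answer: Price = 1277.0088

Derivation:
Coupon per period c = face * coupon_rate / m = 52.000000
Periods per year m = 1; per-period yield y/m = 0.021000
Number of cashflows N = 10
Cashflows (t years, CF_t, discount factor 1/(1+y/m)^(m*t), PV):
  t = 1.0000: CF_t = 52.000000, DF = 0.979432, PV = 50.930460
  t = 2.0000: CF_t = 52.000000, DF = 0.959287, PV = 49.882919
  t = 3.0000: CF_t = 52.000000, DF = 0.939556, PV = 48.856924
  t = 4.0000: CF_t = 52.000000, DF = 0.920231, PV = 47.852031
  t = 5.0000: CF_t = 52.000000, DF = 0.901304, PV = 46.867807
  t = 6.0000: CF_t = 52.000000, DF = 0.882766, PV = 45.903827
  t = 7.0000: CF_t = 52.000000, DF = 0.864609, PV = 44.959674
  t = 8.0000: CF_t = 52.000000, DF = 0.846826, PV = 44.034940
  t = 9.0000: CF_t = 52.000000, DF = 0.829408, PV = 43.129226
  t = 10.0000: CF_t = 1052.000000, DF = 0.812349, PV = 854.591008
Price P = sum_t PV_t = 1277.008815


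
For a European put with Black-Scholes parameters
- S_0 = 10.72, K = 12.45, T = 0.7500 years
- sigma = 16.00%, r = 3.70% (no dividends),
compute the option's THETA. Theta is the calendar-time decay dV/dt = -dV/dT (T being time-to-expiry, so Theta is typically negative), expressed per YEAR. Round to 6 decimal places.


d1 = -0.8101629206; d2 = -0.9487269852
phi(d1) = 0.2873309729; exp(-qT) = 1.0000000000; exp(-rT) = 0.9726314943
Theta = -S*exp(-qT)*phi(d1)*sigma/(2*sqrt(T)) + r*K*exp(-rT)*N(-d2) - q*S*exp(-qT)*N(-d1)
N(-d1) = 0.7910767273; N(-d2) = 0.8286202572; sqrt(T) = 0.8660254038
Term 1 = -10.7200 * 1.0000000000 * 0.2873309729 * 0.1600 / (2 * 0.8660254038) = -0.2845355821
Term 2 = 0.0370 * 12.4500 * 0.9726314943 * 0.8286202572 = 0.3712572555
Term 3 = 0 (no dividend yield, q = 0)
Theta = -0.2845355821 + (0.3712572555) + (0.0000000000) = 0.086722

Answer: Theta = 0.086722


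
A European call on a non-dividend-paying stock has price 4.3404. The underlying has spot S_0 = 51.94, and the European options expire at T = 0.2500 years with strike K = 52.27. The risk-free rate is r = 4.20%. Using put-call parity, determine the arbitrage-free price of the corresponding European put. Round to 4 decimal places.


Answer: Put price = 4.1244

Derivation:
Put-call parity: C - P = S_0 * exp(-qT) - K * exp(-rT).
S_0 * exp(-qT) = 51.9400 * 1.00000000 = 51.94000000
K * exp(-rT) = 52.2700 * 0.98955493 = 51.72403633
P = C - S*exp(-qT) + K*exp(-rT)
P = 4.3404 - 51.94000000 + 51.72403633 = 4.1244
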